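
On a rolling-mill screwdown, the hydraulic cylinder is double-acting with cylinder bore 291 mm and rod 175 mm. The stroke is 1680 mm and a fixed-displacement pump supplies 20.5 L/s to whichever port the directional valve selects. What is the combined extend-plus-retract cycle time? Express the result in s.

t ≈ 8.93 s

Cap-side area A_cap = π/4 × (291 mm)² = 66510 mm^2
Rod-side annular area A_ann = π/4 × (291² − 175²) = 42460 mm^2
t_ext = A_cap·L/Q = 5.450 s
t_ret = A_ann·L/Q = 3.479 s
t_cycle = t_ext + t_ret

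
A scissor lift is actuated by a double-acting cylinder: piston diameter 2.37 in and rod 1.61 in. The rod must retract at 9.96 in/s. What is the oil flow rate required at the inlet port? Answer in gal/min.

Rod-side annular area A_ann = π/4 × (2.37² − 1.61²) = 2.376 in^2
Q = A × v

Q ≈ 6.15 gal/min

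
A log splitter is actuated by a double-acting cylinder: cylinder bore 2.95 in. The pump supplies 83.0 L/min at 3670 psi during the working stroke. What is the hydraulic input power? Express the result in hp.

Hydraulic power = P × Q

W ≈ 46.9 hp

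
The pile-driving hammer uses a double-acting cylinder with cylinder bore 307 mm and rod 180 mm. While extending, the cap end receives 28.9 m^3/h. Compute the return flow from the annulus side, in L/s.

Q_out ≈ 5.27 L/s

Cap-side area A_cap = π/4 × (307 mm)² = 74020 mm^2
Rod-side annular area A_ann = π/4 × (307² − 180²) = 48580 mm^2
Piston speed v = Q_in/A_cap; rod-end outflow Q_out = v × A_ann = Q_in × A_ann/A_cap.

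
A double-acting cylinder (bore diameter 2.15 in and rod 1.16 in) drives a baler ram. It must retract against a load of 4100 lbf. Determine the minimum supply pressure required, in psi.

P ≈ 1590 psi

Rod-side annular area A_ann = π/4 × (2.15² − 1.16²) = 2.574 in^2
Retraction: pressure acts on the annular area.
P = F / A = 4100 lbf / A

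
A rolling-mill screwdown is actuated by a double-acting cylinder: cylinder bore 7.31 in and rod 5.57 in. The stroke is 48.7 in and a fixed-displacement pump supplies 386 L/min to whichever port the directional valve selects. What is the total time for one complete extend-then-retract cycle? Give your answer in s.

t ≈ 7.39 s

Cap-side area A_cap = π/4 × (7.31 in)² = 41.97 in^2
Rod-side annular area A_ann = π/4 × (7.31² − 5.57²) = 17.60 in^2
t_ext = A_cap·L/Q = 5.206 s
t_ret = A_ann·L/Q = 2.183 s
t_cycle = t_ext + t_ret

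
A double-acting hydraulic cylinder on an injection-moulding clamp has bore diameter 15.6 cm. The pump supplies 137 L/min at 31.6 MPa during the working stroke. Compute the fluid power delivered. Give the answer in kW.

W ≈ 72.2 kW

Hydraulic power = P × Q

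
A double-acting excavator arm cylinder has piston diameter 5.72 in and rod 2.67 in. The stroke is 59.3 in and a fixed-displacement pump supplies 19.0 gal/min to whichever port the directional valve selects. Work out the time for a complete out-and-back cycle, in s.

Cap-side area A_cap = π/4 × (5.72 in)² = 25.70 in^2
Rod-side annular area A_ann = π/4 × (5.72² − 2.67²) = 20.10 in^2
t_ext = A_cap·L/Q = 20.83 s
t_ret = A_ann·L/Q = 16.29 s
t_cycle = t_ext + t_ret

t ≈ 37.1 s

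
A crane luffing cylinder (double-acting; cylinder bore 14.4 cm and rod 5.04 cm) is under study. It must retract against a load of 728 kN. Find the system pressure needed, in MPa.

P ≈ 50.9 MPa

Rod-side annular area A_ann = π/4 × (14.4² − 5.04²) = 142.9 cm^2
Retraction: pressure acts on the annular area.
P = F / A = 728 kN / A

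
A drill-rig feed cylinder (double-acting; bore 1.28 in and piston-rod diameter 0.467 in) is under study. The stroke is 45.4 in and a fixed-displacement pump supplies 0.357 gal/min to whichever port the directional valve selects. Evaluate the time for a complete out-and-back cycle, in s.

t ≈ 79.4 s

Cap-side area A_cap = π/4 × (1.28 in)² = 1.287 in^2
Rod-side annular area A_ann = π/4 × (1.28² − 0.467²) = 1.116 in^2
t_ext = A_cap·L/Q = 42.50 s
t_ret = A_ann·L/Q = 36.85 s
t_cycle = t_ext + t_ret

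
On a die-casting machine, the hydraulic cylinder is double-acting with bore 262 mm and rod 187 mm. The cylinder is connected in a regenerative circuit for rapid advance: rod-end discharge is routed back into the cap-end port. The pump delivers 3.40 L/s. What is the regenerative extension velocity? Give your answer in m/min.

In regeneration the rod-end outflow joins the pump flow into the cap end, so the net volume the pump must supply per unit advance equals the rod cross-section area.
Rod cross-section A_rod = π/4 × (187 mm)² = 27460 mm^2
v = Q_pump / A_rod

v ≈ 7.43 m/min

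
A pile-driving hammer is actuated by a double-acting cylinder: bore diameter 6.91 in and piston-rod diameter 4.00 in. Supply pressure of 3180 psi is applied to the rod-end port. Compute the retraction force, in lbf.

F ≈ 79300 lbf

Rod-side annular area A_ann = π/4 × (6.91² − 4.00²) = 24.93 in^2
On retraction the pressure acts on the annular area (bore minus rod).
F = P × A_ann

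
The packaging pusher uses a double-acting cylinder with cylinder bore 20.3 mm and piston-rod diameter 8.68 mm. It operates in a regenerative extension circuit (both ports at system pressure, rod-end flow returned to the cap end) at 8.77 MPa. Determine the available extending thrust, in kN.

F ≈ 0.519 kN

With equal pressure on both faces, forces on the annular region cancel; the net push is pressure × rod cross-section.
Rod cross-section A_rod = π/4 × (8.68 mm)² = 59.17 mm^2
F = P × A_rod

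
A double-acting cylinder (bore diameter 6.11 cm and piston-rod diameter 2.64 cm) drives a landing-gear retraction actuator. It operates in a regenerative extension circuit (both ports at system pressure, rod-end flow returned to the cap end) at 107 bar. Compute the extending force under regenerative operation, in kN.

F ≈ 5.86 kN

With equal pressure on both faces, forces on the annular region cancel; the net push is pressure × rod cross-section.
Rod cross-section A_rod = π/4 × (2.64 cm)² = 5.474 cm^2
F = P × A_rod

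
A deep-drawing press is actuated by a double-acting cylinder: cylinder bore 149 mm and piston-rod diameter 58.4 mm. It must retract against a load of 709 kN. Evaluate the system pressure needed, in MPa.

P ≈ 48.0 MPa

Rod-side annular area A_ann = π/4 × (149² − 58.4²) = 14760 mm^2
Retraction: pressure acts on the annular area.
P = F / A = 709 kN / A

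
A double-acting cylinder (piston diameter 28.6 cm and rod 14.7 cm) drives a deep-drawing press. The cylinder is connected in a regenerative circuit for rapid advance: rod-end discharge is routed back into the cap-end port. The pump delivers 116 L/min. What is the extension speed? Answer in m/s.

In regeneration the rod-end outflow joins the pump flow into the cap end, so the net volume the pump must supply per unit advance equals the rod cross-section area.
Rod cross-section A_rod = π/4 × (14.7 cm)² = 169.7 cm^2
v = Q_pump / A_rod

v ≈ 0.114 m/s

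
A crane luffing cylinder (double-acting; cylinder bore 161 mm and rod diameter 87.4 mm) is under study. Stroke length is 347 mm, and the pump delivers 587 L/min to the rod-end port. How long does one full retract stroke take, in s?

Rod-side annular area A_ann = π/4 × (161² − 87.4²) = 14360 mm^2
Swept volume V = A × L; t = V / Q = A·L / Q

t ≈ 0.509 s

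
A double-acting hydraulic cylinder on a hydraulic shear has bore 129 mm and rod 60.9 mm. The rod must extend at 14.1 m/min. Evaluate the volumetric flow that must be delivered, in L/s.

Cap-side area A_cap = π/4 × (129 mm)² = 13070 mm^2
Q = A × v

Q ≈ 3.07 L/s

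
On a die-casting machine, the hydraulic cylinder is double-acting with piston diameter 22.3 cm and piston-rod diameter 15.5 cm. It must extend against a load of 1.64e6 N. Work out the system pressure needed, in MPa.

Cap-side area A_cap = π/4 × (22.3 cm)² = 390.6 cm^2
P = F / A = 1.64e6 N / A

P ≈ 42.0 MPa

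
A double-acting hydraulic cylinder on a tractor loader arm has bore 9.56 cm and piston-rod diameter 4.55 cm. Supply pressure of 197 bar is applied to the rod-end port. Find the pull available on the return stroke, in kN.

F ≈ 109 kN

Rod-side annular area A_ann = π/4 × (9.56² − 4.55²) = 55.52 cm^2
On retraction the pressure acts on the annular area (bore minus rod).
F = P × A_ann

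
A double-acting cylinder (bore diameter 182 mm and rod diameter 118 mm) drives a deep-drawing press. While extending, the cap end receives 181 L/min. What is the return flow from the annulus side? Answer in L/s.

Q_out ≈ 1.75 L/s

Cap-side area A_cap = π/4 × (182 mm)² = 26020 mm^2
Rod-side annular area A_ann = π/4 × (182² − 118²) = 15080 mm^2
Piston speed v = Q_in/A_cap; rod-end outflow Q_out = v × A_ann = Q_in × A_ann/A_cap.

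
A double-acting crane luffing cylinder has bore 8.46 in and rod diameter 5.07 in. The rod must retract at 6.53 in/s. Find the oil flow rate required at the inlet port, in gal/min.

Rod-side annular area A_ann = π/4 × (8.46² − 5.07²) = 36.02 in^2
Q = A × v

Q ≈ 61.1 gal/min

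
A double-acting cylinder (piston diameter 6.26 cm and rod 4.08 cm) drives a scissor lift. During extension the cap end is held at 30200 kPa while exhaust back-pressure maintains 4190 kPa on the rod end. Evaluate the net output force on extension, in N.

Cap-side area A_cap = π/4 × (6.26 cm)² = 30.78 cm^2
Rod-side annular area A_ann = π/4 × (6.26² − 4.08²) = 17.70 cm^2
Net thrust = P_cap·A_cap − P_rod·A_ann = 92950 N − 7418 N

F ≈ 85500 N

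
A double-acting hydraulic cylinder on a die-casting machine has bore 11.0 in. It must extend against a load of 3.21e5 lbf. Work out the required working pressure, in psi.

P ≈ 3380 psi

Cap-side area A_cap = π/4 × (11.0 in)² = 95.03 in^2
P = F / A = 3.21e5 lbf / A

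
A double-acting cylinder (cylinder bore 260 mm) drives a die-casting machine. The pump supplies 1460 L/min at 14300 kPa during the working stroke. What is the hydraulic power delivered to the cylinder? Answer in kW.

Hydraulic power = P × Q

W ≈ 348 kW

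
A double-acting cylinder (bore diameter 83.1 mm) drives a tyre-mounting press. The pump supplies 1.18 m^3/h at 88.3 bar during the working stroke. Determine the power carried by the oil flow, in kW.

W ≈ 2.89 kW

Hydraulic power = P × Q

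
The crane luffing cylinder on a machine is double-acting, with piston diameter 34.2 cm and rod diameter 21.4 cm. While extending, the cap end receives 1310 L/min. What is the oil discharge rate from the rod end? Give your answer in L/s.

Q_out ≈ 13.3 L/s

Cap-side area A_cap = π/4 × (34.2 cm)² = 918.6 cm^2
Rod-side annular area A_ann = π/4 × (34.2² − 21.4²) = 559.0 cm^2
Piston speed v = Q_in/A_cap; rod-end outflow Q_out = v × A_ann = Q_in × A_ann/A_cap.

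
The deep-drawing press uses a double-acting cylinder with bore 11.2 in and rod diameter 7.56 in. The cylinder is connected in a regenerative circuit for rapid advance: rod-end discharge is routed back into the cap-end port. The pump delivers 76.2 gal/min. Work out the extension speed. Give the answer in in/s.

In regeneration the rod-end outflow joins the pump flow into the cap end, so the net volume the pump must supply per unit advance equals the rod cross-section area.
Rod cross-section A_rod = π/4 × (7.56 in)² = 44.89 in^2
v = Q_pump / A_rod

v ≈ 6.54 in/s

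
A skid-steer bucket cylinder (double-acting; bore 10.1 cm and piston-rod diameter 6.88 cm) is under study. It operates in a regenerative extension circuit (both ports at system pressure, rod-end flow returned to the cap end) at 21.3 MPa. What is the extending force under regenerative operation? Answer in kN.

F ≈ 79.2 kN

With equal pressure on both faces, forces on the annular region cancel; the net push is pressure × rod cross-section.
Rod cross-section A_rod = π/4 × (6.88 cm)² = 37.18 cm^2
F = P × A_rod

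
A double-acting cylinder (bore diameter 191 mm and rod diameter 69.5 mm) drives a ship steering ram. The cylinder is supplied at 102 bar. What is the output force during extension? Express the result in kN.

F ≈ 292 kN

Cap-side area A_cap = π/4 × (191 mm)² = 28650 mm^2
F = P × A_cap = 102 bar × A_cap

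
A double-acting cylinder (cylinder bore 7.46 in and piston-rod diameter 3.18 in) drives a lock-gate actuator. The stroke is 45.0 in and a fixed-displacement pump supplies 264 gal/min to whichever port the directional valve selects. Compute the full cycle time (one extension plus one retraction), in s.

Cap-side area A_cap = π/4 × (7.46 in)² = 43.71 in^2
Rod-side annular area A_ann = π/4 × (7.46² − 3.18²) = 35.77 in^2
t_ext = A_cap·L/Q = 1.935 s
t_ret = A_ann·L/Q = 1.584 s
t_cycle = t_ext + t_ret

t ≈ 3.52 s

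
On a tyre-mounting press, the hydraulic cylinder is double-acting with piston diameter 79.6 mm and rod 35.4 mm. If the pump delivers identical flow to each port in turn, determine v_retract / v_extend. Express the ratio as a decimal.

Cap-side area A_cap = π/4 × (79.6 mm)² = 4976 mm^2
Rod-side annular area A_ann = π/4 × (79.6² − 35.4²) = 3992 mm^2
For equal Q, v ∝ 1/A, so v_ret/v_ext = A_cap/A_ann.

v_ret/v_ext ≈ 1.25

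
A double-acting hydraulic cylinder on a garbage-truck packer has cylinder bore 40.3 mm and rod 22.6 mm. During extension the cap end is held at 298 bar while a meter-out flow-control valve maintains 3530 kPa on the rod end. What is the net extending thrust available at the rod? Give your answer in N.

F ≈ 34900 N

Cap-side area A_cap = π/4 × (40.3 mm)² = 1276 mm^2
Rod-side annular area A_ann = π/4 × (40.3² − 22.6²) = 874.4 mm^2
Net thrust = P_cap·A_cap − P_rod·A_ann = 38010 N − 3087 N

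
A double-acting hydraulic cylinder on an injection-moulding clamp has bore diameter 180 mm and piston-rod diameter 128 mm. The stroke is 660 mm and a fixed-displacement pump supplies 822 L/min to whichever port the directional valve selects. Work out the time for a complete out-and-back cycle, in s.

Cap-side area A_cap = π/4 × (180 mm)² = 25450 mm^2
Rod-side annular area A_ann = π/4 × (180² − 128²) = 12580 mm^2
t_ext = A_cap·L/Q = 1.226 s
t_ret = A_ann·L/Q = 0.6060 s
t_cycle = t_ext + t_ret

t ≈ 1.83 s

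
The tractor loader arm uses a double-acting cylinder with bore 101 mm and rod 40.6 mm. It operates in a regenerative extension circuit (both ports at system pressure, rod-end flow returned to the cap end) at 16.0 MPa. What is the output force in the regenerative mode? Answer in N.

With equal pressure on both faces, forces on the annular region cancel; the net push is pressure × rod cross-section.
Rod cross-section A_rod = π/4 × (40.6 mm)² = 1295 mm^2
F = P × A_rod

F ≈ 20700 N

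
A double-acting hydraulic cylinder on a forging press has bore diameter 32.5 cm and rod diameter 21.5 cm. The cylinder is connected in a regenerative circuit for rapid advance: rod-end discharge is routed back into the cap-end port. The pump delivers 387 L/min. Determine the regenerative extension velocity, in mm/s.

In regeneration the rod-end outflow joins the pump flow into the cap end, so the net volume the pump must supply per unit advance equals the rod cross-section area.
Rod cross-section A_rod = π/4 × (21.5 cm)² = 363.1 cm^2
v = Q_pump / A_rod

v ≈ 178 mm/s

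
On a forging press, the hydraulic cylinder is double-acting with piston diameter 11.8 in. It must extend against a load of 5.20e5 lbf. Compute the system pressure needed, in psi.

P ≈ 4750 psi

Cap-side area A_cap = π/4 × (11.8 in)² = 109.4 in^2
P = F / A = 5.20e5 lbf / A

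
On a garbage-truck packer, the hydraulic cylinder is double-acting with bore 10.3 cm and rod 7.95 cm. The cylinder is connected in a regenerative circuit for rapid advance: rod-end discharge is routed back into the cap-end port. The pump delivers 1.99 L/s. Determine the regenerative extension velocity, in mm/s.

v ≈ 401 mm/s

In regeneration the rod-end outflow joins the pump flow into the cap end, so the net volume the pump must supply per unit advance equals the rod cross-section area.
Rod cross-section A_rod = π/4 × (7.95 cm)² = 49.64 cm^2
v = Q_pump / A_rod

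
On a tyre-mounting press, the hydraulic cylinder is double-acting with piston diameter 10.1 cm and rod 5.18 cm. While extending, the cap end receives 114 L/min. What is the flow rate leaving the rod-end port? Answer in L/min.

Cap-side area A_cap = π/4 × (10.1 cm)² = 80.12 cm^2
Rod-side annular area A_ann = π/4 × (10.1² − 5.18²) = 59.04 cm^2
Piston speed v = Q_in/A_cap; rod-end outflow Q_out = v × A_ann = Q_in × A_ann/A_cap.

Q_out ≈ 84.0 L/min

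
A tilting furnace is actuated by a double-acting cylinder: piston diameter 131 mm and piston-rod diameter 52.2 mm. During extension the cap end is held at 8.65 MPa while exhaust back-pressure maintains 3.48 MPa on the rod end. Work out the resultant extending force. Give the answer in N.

F ≈ 77100 N

Cap-side area A_cap = π/4 × (131 mm)² = 13480 mm^2
Rod-side annular area A_ann = π/4 × (131² − 52.2²) = 11340 mm^2
Net thrust = P_cap·A_cap − P_rod·A_ann = 1.166e5 N − 39460 N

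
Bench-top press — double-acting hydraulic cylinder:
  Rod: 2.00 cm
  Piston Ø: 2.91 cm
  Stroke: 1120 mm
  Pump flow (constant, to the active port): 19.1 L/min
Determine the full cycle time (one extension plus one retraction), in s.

t ≈ 3.57 s

Cap-side area A_cap = π/4 × (2.91 cm)² = 6.651 cm^2
Rod-side annular area A_ann = π/4 × (2.91² − 2.00²) = 3.509 cm^2
t_ext = A_cap·L/Q = 2.340 s
t_ret = A_ann·L/Q = 1.235 s
t_cycle = t_ext + t_ret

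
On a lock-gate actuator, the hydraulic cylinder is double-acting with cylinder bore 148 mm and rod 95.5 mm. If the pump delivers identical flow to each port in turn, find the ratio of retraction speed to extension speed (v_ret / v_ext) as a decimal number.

Cap-side area A_cap = π/4 × (148 mm)² = 17200 mm^2
Rod-side annular area A_ann = π/4 × (148² − 95.5²) = 10040 mm^2
For equal Q, v ∝ 1/A, so v_ret/v_ext = A_cap/A_ann.

v_ret/v_ext ≈ 1.71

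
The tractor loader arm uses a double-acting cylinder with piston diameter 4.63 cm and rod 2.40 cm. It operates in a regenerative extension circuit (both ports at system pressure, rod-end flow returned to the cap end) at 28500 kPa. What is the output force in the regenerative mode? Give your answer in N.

With equal pressure on both faces, forces on the annular region cancel; the net push is pressure × rod cross-section.
Rod cross-section A_rod = π/4 × (2.40 cm)² = 4.524 cm^2
F = P × A_rod

F ≈ 12900 N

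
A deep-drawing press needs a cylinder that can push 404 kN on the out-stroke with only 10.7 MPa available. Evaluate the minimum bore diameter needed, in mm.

D ≈ 219 mm

Extension force acts on the full piston face: F = P × (π/4)D².
D = √(4F / (πP)) = √(4 × 404 kN / (π × 10.7 MPa))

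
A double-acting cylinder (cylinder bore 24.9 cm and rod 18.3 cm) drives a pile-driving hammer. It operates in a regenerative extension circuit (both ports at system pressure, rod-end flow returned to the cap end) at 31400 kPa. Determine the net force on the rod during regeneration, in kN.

F ≈ 826 kN

With equal pressure on both faces, forces on the annular region cancel; the net push is pressure × rod cross-section.
Rod cross-section A_rod = π/4 × (18.3 cm)² = 263.0 cm^2
F = P × A_rod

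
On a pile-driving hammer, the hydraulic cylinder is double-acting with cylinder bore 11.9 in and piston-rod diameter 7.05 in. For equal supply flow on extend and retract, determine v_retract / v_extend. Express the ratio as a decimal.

Cap-side area A_cap = π/4 × (11.9 in)² = 111.2 in^2
Rod-side annular area A_ann = π/4 × (11.9² − 7.05²) = 72.18 in^2
For equal Q, v ∝ 1/A, so v_ret/v_ext = A_cap/A_ann.

v_ret/v_ext ≈ 1.54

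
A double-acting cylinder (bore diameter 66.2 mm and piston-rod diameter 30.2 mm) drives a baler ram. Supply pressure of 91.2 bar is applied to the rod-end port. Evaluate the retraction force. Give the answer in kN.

F ≈ 24.9 kN

Rod-side annular area A_ann = π/4 × (66.2² − 30.2²) = 2726 mm^2
On retraction the pressure acts on the annular area (bore minus rod).
F = P × A_ann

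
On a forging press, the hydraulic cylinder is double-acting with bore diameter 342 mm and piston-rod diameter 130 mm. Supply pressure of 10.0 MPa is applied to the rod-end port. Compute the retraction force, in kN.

F ≈ 786 kN

Rod-side annular area A_ann = π/4 × (342² − 130²) = 78590 mm^2
On retraction the pressure acts on the annular area (bore minus rod).
F = P × A_ann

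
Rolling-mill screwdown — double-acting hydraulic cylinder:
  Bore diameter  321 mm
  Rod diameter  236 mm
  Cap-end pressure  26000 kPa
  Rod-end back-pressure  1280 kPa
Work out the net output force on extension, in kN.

F ≈ 2060 kN

Cap-side area A_cap = π/4 × (321 mm)² = 80930 mm^2
Rod-side annular area A_ann = π/4 × (321² − 236²) = 37180 mm^2
Net thrust = P_cap·A_cap − P_rod·A_ann = 2104 kN − 47.60 kN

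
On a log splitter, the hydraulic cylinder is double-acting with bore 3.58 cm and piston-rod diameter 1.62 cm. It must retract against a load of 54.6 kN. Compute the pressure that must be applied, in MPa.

P ≈ 68.2 MPa

Rod-side annular area A_ann = π/4 × (3.58² − 1.62²) = 8.005 cm^2
Retraction: pressure acts on the annular area.
P = F / A = 54.6 kN / A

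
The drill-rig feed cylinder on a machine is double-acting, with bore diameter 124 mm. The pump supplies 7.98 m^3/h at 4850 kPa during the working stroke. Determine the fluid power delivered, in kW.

Hydraulic power = P × Q

W ≈ 10.8 kW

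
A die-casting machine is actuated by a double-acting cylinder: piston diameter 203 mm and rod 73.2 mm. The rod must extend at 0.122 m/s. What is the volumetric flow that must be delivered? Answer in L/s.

Q ≈ 3.95 L/s

Cap-side area A_cap = π/4 × (203 mm)² = 32370 mm^2
Q = A × v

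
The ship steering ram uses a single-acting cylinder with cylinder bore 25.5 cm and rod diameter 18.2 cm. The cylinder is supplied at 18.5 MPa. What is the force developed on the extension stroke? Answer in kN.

Cap-side area A_cap = π/4 × (25.5 cm)² = 510.7 cm^2
F = P × A_cap = 18.5 MPa × A_cap

F ≈ 945 kN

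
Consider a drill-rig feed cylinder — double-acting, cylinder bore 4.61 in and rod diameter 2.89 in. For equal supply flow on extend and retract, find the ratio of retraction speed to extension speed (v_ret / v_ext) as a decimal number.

v_ret/v_ext ≈ 1.65

Cap-side area A_cap = π/4 × (4.61 in)² = 16.69 in^2
Rod-side annular area A_ann = π/4 × (4.61² − 2.89²) = 10.13 in^2
For equal Q, v ∝ 1/A, so v_ret/v_ext = A_cap/A_ann.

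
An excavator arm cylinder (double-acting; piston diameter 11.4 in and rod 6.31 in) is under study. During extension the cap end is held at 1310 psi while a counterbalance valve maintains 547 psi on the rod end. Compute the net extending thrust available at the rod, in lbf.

F ≈ 95000 lbf

Cap-side area A_cap = π/4 × (11.4 in)² = 102.1 in^2
Rod-side annular area A_ann = π/4 × (11.4² − 6.31²) = 70.80 in^2
Net thrust = P_cap·A_cap − P_rod·A_ann = 1.337e5 lbf − 38730 lbf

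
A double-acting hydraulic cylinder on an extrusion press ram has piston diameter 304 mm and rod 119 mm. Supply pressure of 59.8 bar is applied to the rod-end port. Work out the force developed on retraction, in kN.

F ≈ 368 kN

Rod-side annular area A_ann = π/4 × (304² − 119²) = 61460 mm^2
On retraction the pressure acts on the annular area (bore minus rod).
F = P × A_ann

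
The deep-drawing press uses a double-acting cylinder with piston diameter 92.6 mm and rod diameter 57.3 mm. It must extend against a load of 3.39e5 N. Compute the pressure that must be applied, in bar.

P ≈ 503 bar

Cap-side area A_cap = π/4 × (92.6 mm)² = 6735 mm^2
P = F / A = 3.39e5 N / A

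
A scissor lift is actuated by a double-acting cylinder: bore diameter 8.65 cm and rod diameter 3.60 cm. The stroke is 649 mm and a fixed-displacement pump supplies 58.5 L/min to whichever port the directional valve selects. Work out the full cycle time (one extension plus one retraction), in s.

t ≈ 7.15 s

Cap-side area A_cap = π/4 × (8.65 cm)² = 58.77 cm^2
Rod-side annular area A_ann = π/4 × (8.65² − 3.60²) = 48.59 cm^2
t_ext = A_cap·L/Q = 3.912 s
t_ret = A_ann·L/Q = 3.234 s
t_cycle = t_ext + t_ret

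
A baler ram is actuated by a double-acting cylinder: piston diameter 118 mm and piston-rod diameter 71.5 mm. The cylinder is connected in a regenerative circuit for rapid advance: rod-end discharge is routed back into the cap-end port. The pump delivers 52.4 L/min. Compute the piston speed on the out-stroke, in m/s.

v ≈ 0.218 m/s

In regeneration the rod-end outflow joins the pump flow into the cap end, so the net volume the pump must supply per unit advance equals the rod cross-section area.
Rod cross-section A_rod = π/4 × (71.5 mm)² = 4015 mm^2
v = Q_pump / A_rod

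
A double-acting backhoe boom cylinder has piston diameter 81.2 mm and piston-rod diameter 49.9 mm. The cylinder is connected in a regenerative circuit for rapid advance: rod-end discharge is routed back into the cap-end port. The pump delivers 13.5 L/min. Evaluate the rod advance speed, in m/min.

v ≈ 6.90 m/min

In regeneration the rod-end outflow joins the pump flow into the cap end, so the net volume the pump must supply per unit advance equals the rod cross-section area.
Rod cross-section A_rod = π/4 × (49.9 mm)² = 1956 mm^2
v = Q_pump / A_rod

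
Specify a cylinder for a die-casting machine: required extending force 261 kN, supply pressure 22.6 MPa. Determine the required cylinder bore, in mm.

Extension force acts on the full piston face: F = P × (π/4)D².
D = √(4F / (πP)) = √(4 × 261 kN / (π × 22.6 MPa))

D ≈ 121 mm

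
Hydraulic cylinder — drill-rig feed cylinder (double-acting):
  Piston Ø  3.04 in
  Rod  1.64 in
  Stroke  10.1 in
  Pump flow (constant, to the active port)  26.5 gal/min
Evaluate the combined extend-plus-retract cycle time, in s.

Cap-side area A_cap = π/4 × (3.04 in)² = 7.258 in^2
Rod-side annular area A_ann = π/4 × (3.04² − 1.64²) = 5.146 in^2
t_ext = A_cap·L/Q = 0.7185 s
t_ret = A_ann·L/Q = 0.5094 s
t_cycle = t_ext + t_ret

t ≈ 1.23 s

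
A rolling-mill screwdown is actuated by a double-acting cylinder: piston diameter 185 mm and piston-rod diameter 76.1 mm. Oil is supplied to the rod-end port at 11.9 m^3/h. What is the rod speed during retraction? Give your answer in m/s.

v ≈ 0.148 m/s

Rod-side annular area A_ann = π/4 × (185² − 76.1²) = 22330 mm^2
Flow into the rod-end port fills the annular volume.
v = Q / A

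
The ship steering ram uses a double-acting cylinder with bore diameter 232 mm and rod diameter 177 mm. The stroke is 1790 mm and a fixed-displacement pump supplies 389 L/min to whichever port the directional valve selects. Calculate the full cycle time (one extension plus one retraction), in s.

Cap-side area A_cap = π/4 × (232 mm)² = 42270 mm^2
Rod-side annular area A_ann = π/4 × (232² − 177²) = 17670 mm^2
t_ext = A_cap·L/Q = 11.67 s
t_ret = A_ann·L/Q = 4.878 s
t_cycle = t_ext + t_ret

t ≈ 16.5 s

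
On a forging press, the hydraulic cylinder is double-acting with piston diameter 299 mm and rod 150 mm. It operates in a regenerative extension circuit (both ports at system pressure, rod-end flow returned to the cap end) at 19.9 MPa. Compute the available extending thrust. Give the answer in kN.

F ≈ 352 kN

With equal pressure on both faces, forces on the annular region cancel; the net push is pressure × rod cross-section.
Rod cross-section A_rod = π/4 × (150 mm)² = 17670 mm^2
F = P × A_rod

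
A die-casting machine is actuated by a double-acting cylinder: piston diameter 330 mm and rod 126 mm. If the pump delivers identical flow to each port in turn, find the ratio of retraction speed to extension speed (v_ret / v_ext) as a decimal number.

Cap-side area A_cap = π/4 × (330 mm)² = 85530 mm^2
Rod-side annular area A_ann = π/4 × (330² − 126²) = 73060 mm^2
For equal Q, v ∝ 1/A, so v_ret/v_ext = A_cap/A_ann.

v_ret/v_ext ≈ 1.17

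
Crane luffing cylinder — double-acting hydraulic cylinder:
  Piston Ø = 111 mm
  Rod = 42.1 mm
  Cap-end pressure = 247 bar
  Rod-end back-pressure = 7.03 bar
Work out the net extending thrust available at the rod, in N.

F ≈ 2.33e5 N

Cap-side area A_cap = π/4 × (111 mm)² = 9677 mm^2
Rod-side annular area A_ann = π/4 × (111² − 42.1²) = 8285 mm^2
Net thrust = P_cap·A_cap − P_rod·A_ann = 2.390e5 N − 5824 N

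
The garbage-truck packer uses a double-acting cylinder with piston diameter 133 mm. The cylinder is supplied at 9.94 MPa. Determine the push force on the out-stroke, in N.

F ≈ 1.38e5 N

Cap-side area A_cap = π/4 × (133 mm)² = 13890 mm^2
F = P × A_cap = 9.94 MPa × A_cap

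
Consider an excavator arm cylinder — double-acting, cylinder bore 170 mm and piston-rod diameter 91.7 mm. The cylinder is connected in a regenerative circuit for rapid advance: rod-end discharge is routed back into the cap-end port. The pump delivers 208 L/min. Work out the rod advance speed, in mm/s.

In regeneration the rod-end outflow joins the pump flow into the cap end, so the net volume the pump must supply per unit advance equals the rod cross-section area.
Rod cross-section A_rod = π/4 × (91.7 mm)² = 6604 mm^2
v = Q_pump / A_rod

v ≈ 525 mm/s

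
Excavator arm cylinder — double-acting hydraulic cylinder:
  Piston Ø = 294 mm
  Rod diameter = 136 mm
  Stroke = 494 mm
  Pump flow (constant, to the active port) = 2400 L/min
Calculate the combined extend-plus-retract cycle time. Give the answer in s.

t ≈ 1.50 s

Cap-side area A_cap = π/4 × (294 mm)² = 67890 mm^2
Rod-side annular area A_ann = π/4 × (294² − 136²) = 53360 mm^2
t_ext = A_cap·L/Q = 0.8384 s
t_ret = A_ann·L/Q = 0.6590 s
t_cycle = t_ext + t_ret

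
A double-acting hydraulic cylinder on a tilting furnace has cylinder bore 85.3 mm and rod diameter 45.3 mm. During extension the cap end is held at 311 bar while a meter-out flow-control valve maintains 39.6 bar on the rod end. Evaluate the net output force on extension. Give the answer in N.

F ≈ 1.61e5 N

Cap-side area A_cap = π/4 × (85.3 mm)² = 5715 mm^2
Rod-side annular area A_ann = π/4 × (85.3² − 45.3²) = 4103 mm^2
Net thrust = P_cap·A_cap − P_rod·A_ann = 1.777e5 N − 16250 N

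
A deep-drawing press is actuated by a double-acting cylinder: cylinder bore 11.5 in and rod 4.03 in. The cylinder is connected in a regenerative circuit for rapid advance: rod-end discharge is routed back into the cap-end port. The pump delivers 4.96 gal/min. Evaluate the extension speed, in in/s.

In regeneration the rod-end outflow joins the pump flow into the cap end, so the net volume the pump must supply per unit advance equals the rod cross-section area.
Rod cross-section A_rod = π/4 × (4.03 in)² = 12.76 in^2
v = Q_pump / A_rod

v ≈ 1.50 in/s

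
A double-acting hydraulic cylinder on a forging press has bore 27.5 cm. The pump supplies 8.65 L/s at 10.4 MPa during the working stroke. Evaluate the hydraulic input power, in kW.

Hydraulic power = P × Q

W ≈ 90.0 kW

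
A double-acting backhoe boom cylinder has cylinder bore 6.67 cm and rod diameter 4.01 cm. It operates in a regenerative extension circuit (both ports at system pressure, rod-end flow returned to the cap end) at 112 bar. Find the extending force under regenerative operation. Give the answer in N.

F ≈ 14100 N

With equal pressure on both faces, forces on the annular region cancel; the net push is pressure × rod cross-section.
Rod cross-section A_rod = π/4 × (4.01 cm)² = 12.63 cm^2
F = P × A_rod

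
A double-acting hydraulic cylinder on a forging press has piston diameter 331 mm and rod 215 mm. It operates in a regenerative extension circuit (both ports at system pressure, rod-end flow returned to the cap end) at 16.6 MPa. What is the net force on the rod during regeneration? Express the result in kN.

F ≈ 603 kN

With equal pressure on both faces, forces on the annular region cancel; the net push is pressure × rod cross-section.
Rod cross-section A_rod = π/4 × (215 mm)² = 36310 mm^2
F = P × A_rod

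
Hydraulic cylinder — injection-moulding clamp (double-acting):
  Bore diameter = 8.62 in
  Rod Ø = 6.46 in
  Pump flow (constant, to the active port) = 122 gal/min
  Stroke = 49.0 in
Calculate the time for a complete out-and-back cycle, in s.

Cap-side area A_cap = π/4 × (8.62 in)² = 58.36 in^2
Rod-side annular area A_ann = π/4 × (8.62² − 6.46²) = 25.58 in^2
t_ext = A_cap·L/Q = 6.088 s
t_ret = A_ann·L/Q = 2.669 s
t_cycle = t_ext + t_ret

t ≈ 8.76 s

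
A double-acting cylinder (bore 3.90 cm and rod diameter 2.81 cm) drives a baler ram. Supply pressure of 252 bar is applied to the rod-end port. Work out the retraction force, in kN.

Rod-side annular area A_ann = π/4 × (3.90² − 2.81²) = 5.744 cm^2
On retraction the pressure acts on the annular area (bore minus rod).
F = P × A_ann

F ≈ 14.5 kN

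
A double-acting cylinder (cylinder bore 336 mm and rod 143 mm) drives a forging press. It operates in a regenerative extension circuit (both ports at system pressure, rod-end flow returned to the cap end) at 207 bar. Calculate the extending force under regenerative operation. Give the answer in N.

F ≈ 3.32e5 N

With equal pressure on both faces, forces on the annular region cancel; the net push is pressure × rod cross-section.
Rod cross-section A_rod = π/4 × (143 mm)² = 16060 mm^2
F = P × A_rod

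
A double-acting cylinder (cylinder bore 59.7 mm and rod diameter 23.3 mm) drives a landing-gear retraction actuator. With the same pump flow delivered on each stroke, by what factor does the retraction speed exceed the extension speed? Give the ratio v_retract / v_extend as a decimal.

Cap-side area A_cap = π/4 × (59.7 mm)² = 2799 mm^2
Rod-side annular area A_ann = π/4 × (59.7² − 23.3²) = 2373 mm^2
For equal Q, v ∝ 1/A, so v_ret/v_ext = A_cap/A_ann.

v_ret/v_ext ≈ 1.18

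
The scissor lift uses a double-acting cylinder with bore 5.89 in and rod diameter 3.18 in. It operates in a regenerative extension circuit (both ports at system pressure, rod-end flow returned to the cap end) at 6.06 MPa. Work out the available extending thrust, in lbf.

F ≈ 6980 lbf

With equal pressure on both faces, forces on the annular region cancel; the net push is pressure × rod cross-section.
Rod cross-section A_rod = π/4 × (3.18 in)² = 7.942 in^2
F = P × A_rod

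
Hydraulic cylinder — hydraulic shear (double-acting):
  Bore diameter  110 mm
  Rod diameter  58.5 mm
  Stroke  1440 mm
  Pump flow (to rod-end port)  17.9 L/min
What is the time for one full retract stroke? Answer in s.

t ≈ 32.9 s

Rod-side annular area A_ann = π/4 × (110² − 58.5²) = 6815 mm^2
Swept volume V = A × L; t = V / Q = A·L / Q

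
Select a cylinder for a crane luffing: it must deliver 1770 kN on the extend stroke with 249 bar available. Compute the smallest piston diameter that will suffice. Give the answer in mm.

D ≈ 301 mm

Extension force acts on the full piston face: F = P × (π/4)D².
D = √(4F / (πP)) = √(4 × 1770 kN / (π × 249 bar))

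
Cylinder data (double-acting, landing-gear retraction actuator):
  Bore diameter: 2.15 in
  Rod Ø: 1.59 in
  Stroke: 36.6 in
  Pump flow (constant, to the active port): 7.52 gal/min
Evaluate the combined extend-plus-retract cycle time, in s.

t ≈ 6.67 s

Cap-side area A_cap = π/4 × (2.15 in)² = 3.631 in^2
Rod-side annular area A_ann = π/4 × (2.15² − 1.59²) = 1.645 in^2
t_ext = A_cap·L/Q = 4.590 s
t_ret = A_ann·L/Q = 2.079 s
t_cycle = t_ext + t_ret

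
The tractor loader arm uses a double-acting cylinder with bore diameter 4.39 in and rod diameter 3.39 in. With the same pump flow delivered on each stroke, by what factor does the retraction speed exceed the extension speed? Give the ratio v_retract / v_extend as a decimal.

v_ret/v_ext ≈ 2.48

Cap-side area A_cap = π/4 × (4.39 in)² = 15.14 in^2
Rod-side annular area A_ann = π/4 × (4.39² − 3.39²) = 6.110 in^2
For equal Q, v ∝ 1/A, so v_ret/v_ext = A_cap/A_ann.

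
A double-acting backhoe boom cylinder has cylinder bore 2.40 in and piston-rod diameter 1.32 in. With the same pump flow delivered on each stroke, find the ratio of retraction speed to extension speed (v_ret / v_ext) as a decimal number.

v_ret/v_ext ≈ 1.43

Cap-side area A_cap = π/4 × (2.40 in)² = 4.524 in^2
Rod-side annular area A_ann = π/4 × (2.40² − 1.32²) = 3.155 in^2
For equal Q, v ∝ 1/A, so v_ret/v_ext = A_cap/A_ann.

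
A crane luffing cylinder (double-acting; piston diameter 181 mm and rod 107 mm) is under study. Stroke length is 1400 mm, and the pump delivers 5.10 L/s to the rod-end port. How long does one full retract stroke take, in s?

t ≈ 4.59 s

Rod-side annular area A_ann = π/4 × (181² − 107²) = 16740 mm^2
Swept volume V = A × L; t = V / Q = A·L / Q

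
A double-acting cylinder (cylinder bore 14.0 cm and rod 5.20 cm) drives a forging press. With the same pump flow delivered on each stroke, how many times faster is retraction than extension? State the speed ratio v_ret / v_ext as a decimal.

v_ret/v_ext ≈ 1.16

Cap-side area A_cap = π/4 × (14.0 cm)² = 153.9 cm^2
Rod-side annular area A_ann = π/4 × (14.0² − 5.20²) = 132.7 cm^2
For equal Q, v ∝ 1/A, so v_ret/v_ext = A_cap/A_ann.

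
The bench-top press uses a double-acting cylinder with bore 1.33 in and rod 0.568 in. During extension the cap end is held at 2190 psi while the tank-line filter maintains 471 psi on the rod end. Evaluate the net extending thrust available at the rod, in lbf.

F ≈ 2510 lbf

Cap-side area A_cap = π/4 × (1.33 in)² = 1.389 in^2
Rod-side annular area A_ann = π/4 × (1.33² − 0.568²) = 1.136 in^2
Net thrust = P_cap·A_cap − P_rod·A_ann = 3043 lbf − 535.0 lbf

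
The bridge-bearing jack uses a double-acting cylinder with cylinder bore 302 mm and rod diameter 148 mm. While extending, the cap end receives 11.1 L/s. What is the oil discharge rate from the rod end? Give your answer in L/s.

Cap-side area A_cap = π/4 × (302 mm)² = 71630 mm^2
Rod-side annular area A_ann = π/4 × (302² − 148²) = 54430 mm^2
Piston speed v = Q_in/A_cap; rod-end outflow Q_out = v × A_ann = Q_in × A_ann/A_cap.

Q_out ≈ 8.43 L/s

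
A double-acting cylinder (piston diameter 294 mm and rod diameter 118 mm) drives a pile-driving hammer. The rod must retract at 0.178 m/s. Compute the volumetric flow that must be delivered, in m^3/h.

Q ≈ 36.5 m^3/h

Rod-side annular area A_ann = π/4 × (294² − 118²) = 56950 mm^2
Q = A × v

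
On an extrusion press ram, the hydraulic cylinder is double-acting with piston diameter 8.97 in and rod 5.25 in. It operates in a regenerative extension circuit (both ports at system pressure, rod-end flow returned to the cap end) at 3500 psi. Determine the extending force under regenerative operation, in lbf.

F ≈ 75800 lbf

With equal pressure on both faces, forces on the annular region cancel; the net push is pressure × rod cross-section.
Rod cross-section A_rod = π/4 × (5.25 in)² = 21.65 in^2
F = P × A_rod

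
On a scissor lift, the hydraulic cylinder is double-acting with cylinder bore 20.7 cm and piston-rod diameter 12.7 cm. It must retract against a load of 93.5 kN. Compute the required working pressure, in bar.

Rod-side annular area A_ann = π/4 × (20.7² − 12.7²) = 209.9 cm^2
Retraction: pressure acts on the annular area.
P = F / A = 93.5 kN / A

P ≈ 44.6 bar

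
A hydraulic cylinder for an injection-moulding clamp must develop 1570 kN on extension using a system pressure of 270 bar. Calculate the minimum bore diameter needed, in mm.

Extension force acts on the full piston face: F = P × (π/4)D².
D = √(4F / (πP)) = √(4 × 1570 kN / (π × 270 bar))

D ≈ 272 mm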